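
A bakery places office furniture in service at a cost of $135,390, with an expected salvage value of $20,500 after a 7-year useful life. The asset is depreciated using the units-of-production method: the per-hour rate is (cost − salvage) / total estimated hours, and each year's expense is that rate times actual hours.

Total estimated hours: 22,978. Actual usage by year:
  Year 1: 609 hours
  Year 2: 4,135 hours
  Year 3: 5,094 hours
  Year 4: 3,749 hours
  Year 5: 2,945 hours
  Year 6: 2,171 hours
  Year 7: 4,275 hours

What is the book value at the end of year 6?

Depreciable base = $135,390 − $20,500 = $114,890.
Rate = $114,890 / 22,978 hours = $5 per hour.
Year 1: 609 × $5 = $3,045. Book value $132,345.
Year 2: 4,135 × $5 = $20,675. Book value $111,670.
Year 3: 5,094 × $5 = $25,470. Book value $86,200.
Year 4: 3,749 × $5 = $18,745. Book value $67,455.
Year 5: 2,945 × $5 = $14,725. Book value $52,730.
Year 6: 2,171 × $5 = $10,855. Book value $41,875.

$41,875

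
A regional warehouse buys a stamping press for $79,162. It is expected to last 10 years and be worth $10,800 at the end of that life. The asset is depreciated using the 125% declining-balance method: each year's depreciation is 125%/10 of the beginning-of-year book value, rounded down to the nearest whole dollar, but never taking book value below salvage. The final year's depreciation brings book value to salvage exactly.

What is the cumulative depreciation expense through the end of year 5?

$38,558

Depreciable base = $79,162 − $10,800 = $68,362.
Year 1: ⌊$79,162 × 125%/10⌋ = $9,895. Book value $69,267.
Year 2: ⌊$69,267 × 125%/10⌋ = $8,658. Book value $60,609.
Year 3: ⌊$60,609 × 125%/10⌋ = $7,576. Book value $53,033.
Year 4: ⌊$53,033 × 125%/10⌋ = $6,629. Book value $46,404.
Year 5: ⌊$46,404 × 125%/10⌋ = $5,800. Book value $40,604.
Accumulated through year 5 = $79,162 − $40,604 = $38,558.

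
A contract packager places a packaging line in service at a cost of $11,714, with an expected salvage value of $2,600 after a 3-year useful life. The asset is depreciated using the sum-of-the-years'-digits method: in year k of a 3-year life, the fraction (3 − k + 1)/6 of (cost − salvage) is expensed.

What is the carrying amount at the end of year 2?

$4,119

Depreciable base = $11,714 − $2,600 = $9,114.
Sum of the years' digits = 3+2+1 = 6.
Year 1: $9,114 × 3/6 = $4,557. Book value $7,157.
Year 2: $9,114 × 2/6 = $3,038. Book value $4,119.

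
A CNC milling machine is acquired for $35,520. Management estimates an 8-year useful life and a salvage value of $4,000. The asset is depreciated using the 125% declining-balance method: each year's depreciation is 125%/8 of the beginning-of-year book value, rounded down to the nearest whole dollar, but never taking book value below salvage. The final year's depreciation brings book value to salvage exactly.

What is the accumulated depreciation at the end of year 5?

$20,329

Depreciable base = $35,520 − $4,000 = $31,520.
Year 1: ⌊$35,520 × 125%/8⌋ = $5,550. Book value $29,970.
Year 2: ⌊$29,970 × 125%/8⌋ = $4,682. Book value $25,288.
Year 3: ⌊$25,288 × 125%/8⌋ = $3,951. Book value $21,337.
Year 4: ⌊$21,337 × 125%/8⌋ = $3,333. Book value $18,004.
Year 5: ⌊$18,004 × 125%/8⌋ = $2,813. Book value $15,191.
Accumulated through year 5 = $35,520 − $15,191 = $20,329.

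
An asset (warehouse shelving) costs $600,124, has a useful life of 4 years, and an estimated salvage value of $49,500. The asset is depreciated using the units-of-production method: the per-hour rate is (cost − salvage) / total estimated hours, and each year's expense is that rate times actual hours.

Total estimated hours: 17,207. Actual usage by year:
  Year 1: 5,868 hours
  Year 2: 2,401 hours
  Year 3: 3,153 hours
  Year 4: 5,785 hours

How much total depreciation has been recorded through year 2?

Depreciable base = $600,124 − $49,500 = $550,624.
Rate = $550,624 / 17,207 hours = $32 per hour.
Year 1: 5,868 × $32 = $187,776. Book value $412,348.
Year 2: 2,401 × $32 = $76,832. Book value $335,516.
Accumulated through year 2 = $600,124 − $335,516 = $264,608.

$264,608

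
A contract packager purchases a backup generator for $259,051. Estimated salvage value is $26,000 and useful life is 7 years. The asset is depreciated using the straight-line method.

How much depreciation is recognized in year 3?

Depreciable base = $259,051 − $26,000 = $233,051.
Annual expense = $233,051 / 7 = $33,293.

$33,293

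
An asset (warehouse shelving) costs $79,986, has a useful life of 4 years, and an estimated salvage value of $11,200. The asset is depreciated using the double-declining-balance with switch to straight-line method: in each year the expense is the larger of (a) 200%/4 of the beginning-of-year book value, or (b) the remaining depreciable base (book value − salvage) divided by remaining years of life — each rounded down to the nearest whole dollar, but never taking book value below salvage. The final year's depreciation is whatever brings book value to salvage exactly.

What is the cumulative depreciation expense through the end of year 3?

$68,786

Depreciable base = $79,986 − $11,200 = $68,786.
Year 1: DB = ⌊$79,986 × 200%/4⌋ = $39,993; SL = ⌊$68,786/4⌋ = $17,196 → take DB $39,993. Book value $39,993.
Year 2: DB = ⌊$39,993 × 200%/4⌋ = $19,996; SL = ⌊$28,793/3⌋ = $9,597 → take DB $19,996. Book value $19,997.
Year 3: DB = ⌊$19,997 × 200%/4⌋ = $9,998; SL = ⌊$8,797/2⌋ = $4,398 → take DB $9,998, capped at $8,797. Book value $11,200.
Accumulated through year 3 = $79,986 − $11,200 = $68,786.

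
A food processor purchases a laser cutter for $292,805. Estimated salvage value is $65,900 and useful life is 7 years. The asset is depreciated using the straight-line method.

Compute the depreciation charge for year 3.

Depreciable base = $292,805 − $65,900 = $226,905.
Annual expense = $226,905 / 7 = $32,415.

$32,415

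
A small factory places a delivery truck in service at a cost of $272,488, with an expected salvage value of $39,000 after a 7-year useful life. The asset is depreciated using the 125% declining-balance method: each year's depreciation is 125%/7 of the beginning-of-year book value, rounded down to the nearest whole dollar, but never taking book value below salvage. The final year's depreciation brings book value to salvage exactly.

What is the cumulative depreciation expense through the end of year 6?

Depreciable base = $272,488 − $39,000 = $233,488.
Year 1: ⌊$272,488 × 125%/7⌋ = $48,658. Book value $223,830.
Year 2: ⌊$223,830 × 125%/7⌋ = $39,969. Book value $183,861.
Year 3: ⌊$183,861 × 125%/7⌋ = $32,832. Book value $151,029.
Year 4: ⌊$151,029 × 125%/7⌋ = $26,969. Book value $124,060.
Year 5: ⌊$124,060 × 125%/7⌋ = $22,153. Book value $101,907.
Year 6: ⌊$101,907 × 125%/7⌋ = $18,197. Book value $83,710.
Accumulated through year 6 = $272,488 − $83,710 = $188,778.

$188,778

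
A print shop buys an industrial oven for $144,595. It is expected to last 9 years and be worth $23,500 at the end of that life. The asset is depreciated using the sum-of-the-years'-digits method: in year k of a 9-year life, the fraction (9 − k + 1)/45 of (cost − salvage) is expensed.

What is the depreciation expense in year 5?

Depreciable base = $144,595 − $23,500 = $121,095.
Sum of the years' digits = 9+8+7+6+5+4+3+2+1 = 45.
Year 1: $121,095 × 9/45 = $24,219. Book value $120,376.
Year 2: $121,095 × 8/45 = $21,528. Book value $98,848.
Year 3: $121,095 × 7/45 = $18,837. Book value $80,011.
Year 4: $121,095 × 6/45 = $16,146. Book value $63,865.
Year 5: $121,095 × 5/45 = $13,455. Book value $50,410.

$13,455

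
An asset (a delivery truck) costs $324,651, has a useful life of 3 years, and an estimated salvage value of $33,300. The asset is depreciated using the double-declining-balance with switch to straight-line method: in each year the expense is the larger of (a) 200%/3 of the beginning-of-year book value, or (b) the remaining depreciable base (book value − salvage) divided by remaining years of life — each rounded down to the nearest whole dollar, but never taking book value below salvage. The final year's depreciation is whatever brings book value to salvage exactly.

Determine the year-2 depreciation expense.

Depreciable base = $324,651 − $33,300 = $291,351.
Year 1: DB = ⌊$324,651 × 200%/3⌋ = $216,434; SL = ⌊$291,351/3⌋ = $97,117 → take DB $216,434. Book value $108,217.
Year 2: DB = ⌊$108,217 × 200%/3⌋ = $72,144; SL = ⌊$74,917/2⌋ = $37,458 → take DB $72,144. Book value $36,073.

$72,144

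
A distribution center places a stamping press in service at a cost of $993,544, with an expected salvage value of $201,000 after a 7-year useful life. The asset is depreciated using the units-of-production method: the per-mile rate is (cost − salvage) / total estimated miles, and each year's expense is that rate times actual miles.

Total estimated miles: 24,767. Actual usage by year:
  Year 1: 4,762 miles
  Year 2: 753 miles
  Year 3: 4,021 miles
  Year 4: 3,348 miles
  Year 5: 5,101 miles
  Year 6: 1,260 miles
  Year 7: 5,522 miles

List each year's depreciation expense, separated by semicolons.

$152,384; $24,096; $128,672; $107,136; $163,232; $40,320; $176,704

Depreciable base = $993,544 − $201,000 = $792,544.
Rate = $792,544 / 24,767 miles = $32 per mile.
Year 1: 4,762 × $32 = $152,384. Book value $841,160.
Year 2: 753 × $32 = $24,096. Book value $817,064.
Year 3: 4,021 × $32 = $128,672. Book value $688,392.
Year 4: 3,348 × $32 = $107,136. Book value $581,256.
Year 5: 5,101 × $32 = $163,232. Book value $418,024.
Year 6: 1,260 × $32 = $40,320. Book value $377,704.
Year 7: 5,522 × $32 = $176,704. Book value $201,000.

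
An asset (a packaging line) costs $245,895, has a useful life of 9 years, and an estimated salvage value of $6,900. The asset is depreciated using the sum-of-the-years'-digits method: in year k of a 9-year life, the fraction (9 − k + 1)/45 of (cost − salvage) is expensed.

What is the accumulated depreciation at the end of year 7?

Depreciable base = $245,895 − $6,900 = $238,995.
Sum of the years' digits = 9+8+7+6+5+4+3+2+1 = 45.
Year 1: $238,995 × 9/45 = $47,799. Book value $198,096.
Year 2: $238,995 × 8/45 = $42,488. Book value $155,608.
Year 3: $238,995 × 7/45 = $37,177. Book value $118,431.
Year 4: $238,995 × 6/45 = $31,866. Book value $86,565.
Year 5: $238,995 × 5/45 = $26,555. Book value $60,010.
Year 6: $238,995 × 4/45 = $21,244. Book value $38,766.
Year 7: $238,995 × 3/45 = $15,933. Book value $22,833.
Accumulated through year 7 = $245,895 − $22,833 = $223,062.

$223,062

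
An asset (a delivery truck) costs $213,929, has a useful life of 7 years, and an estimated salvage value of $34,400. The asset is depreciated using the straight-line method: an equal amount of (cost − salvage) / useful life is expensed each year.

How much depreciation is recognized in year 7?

Depreciable base = $213,929 − $34,400 = $179,529.
Annual expense = $179,529 / 7 = $25,647.

$25,647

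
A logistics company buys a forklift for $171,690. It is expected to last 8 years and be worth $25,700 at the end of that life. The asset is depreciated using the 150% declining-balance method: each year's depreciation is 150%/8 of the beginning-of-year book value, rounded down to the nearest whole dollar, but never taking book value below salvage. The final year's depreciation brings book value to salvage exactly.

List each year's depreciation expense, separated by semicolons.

Depreciable base = $171,690 − $25,700 = $145,990.
Year 1: ⌊$171,690 × 150%/8⌋ = $32,191. Book value $139,499.
Year 2: ⌊$139,499 × 150%/8⌋ = $26,156. Book value $113,343.
Year 3: ⌊$113,343 × 150%/8⌋ = $21,251. Book value $92,092.
Year 4: ⌊$92,092 × 150%/8⌋ = $17,267. Book value $74,825.
Year 5: ⌊$74,825 × 150%/8⌋ = $14,029. Book value $60,796.
Year 6: ⌊$60,796 × 150%/8⌋ = $11,399. Book value $49,397.
Year 7: ⌊$49,397 × 150%/8⌋ = $9,261. Book value $40,136.
Year 8 (final): $40,136 − $25,700 = $14,436. Book value $25,700.

$32,191; $26,156; $21,251; $17,267; $14,029; $11,399; $9,261; $14,436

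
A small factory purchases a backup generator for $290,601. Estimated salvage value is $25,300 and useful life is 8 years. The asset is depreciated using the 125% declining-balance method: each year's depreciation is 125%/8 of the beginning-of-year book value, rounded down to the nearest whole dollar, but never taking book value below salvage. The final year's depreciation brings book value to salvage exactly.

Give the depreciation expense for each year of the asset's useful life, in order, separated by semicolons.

$45,406; $38,311; $32,325; $27,274; $23,013; $19,417; $16,383; $63,172

Depreciable base = $290,601 − $25,300 = $265,301.
Year 1: ⌊$290,601 × 125%/8⌋ = $45,406. Book value $245,195.
Year 2: ⌊$245,195 × 125%/8⌋ = $38,311. Book value $206,884.
Year 3: ⌊$206,884 × 125%/8⌋ = $32,325. Book value $174,559.
Year 4: ⌊$174,559 × 125%/8⌋ = $27,274. Book value $147,285.
Year 5: ⌊$147,285 × 125%/8⌋ = $23,013. Book value $124,272.
Year 6: ⌊$124,272 × 125%/8⌋ = $19,417. Book value $104,855.
Year 7: ⌊$104,855 × 125%/8⌋ = $16,383. Book value $88,472.
Year 8 (final): $88,472 − $25,300 = $63,172. Book value $25,300.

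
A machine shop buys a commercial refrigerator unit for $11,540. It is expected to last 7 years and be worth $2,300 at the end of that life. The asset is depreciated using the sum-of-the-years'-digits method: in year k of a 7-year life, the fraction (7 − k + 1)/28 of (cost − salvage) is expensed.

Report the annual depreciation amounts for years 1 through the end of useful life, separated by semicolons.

$2,310; $1,980; $1,650; $1,320; $990; $660; $330

Depreciable base = $11,540 − $2,300 = $9,240.
Sum of the years' digits = 7+6+5+4+3+2+1 = 28.
Year 1: $9,240 × 7/28 = $2,310. Book value $9,230.
Year 2: $9,240 × 6/28 = $1,980. Book value $7,250.
Year 3: $9,240 × 5/28 = $1,650. Book value $5,600.
Year 4: $9,240 × 4/28 = $1,320. Book value $4,280.
Year 5: $9,240 × 3/28 = $990. Book value $3,290.
Year 6: $9,240 × 2/28 = $660. Book value $2,630.
Year 7: $9,240 × 1/28 = $330. Book value $2,300.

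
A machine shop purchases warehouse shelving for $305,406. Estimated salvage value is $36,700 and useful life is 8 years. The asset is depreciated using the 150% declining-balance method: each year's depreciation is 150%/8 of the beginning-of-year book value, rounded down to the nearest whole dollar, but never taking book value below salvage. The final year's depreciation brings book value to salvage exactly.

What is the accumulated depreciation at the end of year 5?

Depreciable base = $305,406 − $36,700 = $268,706.
Year 1: ⌊$305,406 × 150%/8⌋ = $57,263. Book value $248,143.
Year 2: ⌊$248,143 × 150%/8⌋ = $46,526. Book value $201,617.
Year 3: ⌊$201,617 × 150%/8⌋ = $37,803. Book value $163,814.
Year 4: ⌊$163,814 × 150%/8⌋ = $30,715. Book value $133,099.
Year 5: ⌊$133,099 × 150%/8⌋ = $24,956. Book value $108,143.
Accumulated through year 5 = $305,406 − $108,143 = $197,263.

$197,263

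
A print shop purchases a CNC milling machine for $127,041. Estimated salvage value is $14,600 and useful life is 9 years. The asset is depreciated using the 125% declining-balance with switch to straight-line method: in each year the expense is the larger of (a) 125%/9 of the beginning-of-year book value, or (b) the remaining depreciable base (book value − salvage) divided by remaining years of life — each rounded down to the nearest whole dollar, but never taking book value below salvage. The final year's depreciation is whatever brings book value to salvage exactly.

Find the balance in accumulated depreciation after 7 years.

$90,339

Depreciable base = $127,041 − $14,600 = $112,441.
Year 1: DB = ⌊$127,041 × 125%/9⌋ = $17,644; SL = ⌊$112,441/9⌋ = $12,493 → take DB $17,644. Book value $109,397.
Year 2: DB = ⌊$109,397 × 125%/9⌋ = $15,194; SL = ⌊$94,797/8⌋ = $11,849 → take DB $15,194. Book value $94,203.
Year 3: DB = ⌊$94,203 × 125%/9⌋ = $13,083; SL = ⌊$79,603/7⌋ = $11,371 → take DB $13,083. Book value $81,120.
Year 4: DB = ⌊$81,120 × 125%/9⌋ = $11,266; SL = ⌊$66,520/6⌋ = $11,086 → take DB $11,266. Book value $69,854.
Year 5: DB = ⌊$69,854 × 125%/9⌋ = $9,701; SL = ⌊$55,254/5⌋ = $11,050 → take SL $11,050. Book value $58,804.
Year 6: DB = ⌊$58,804 × 125%/9⌋ = $8,167; SL = ⌊$44,204/4⌋ = $11,051 → take SL $11,051. Book value $47,753.
Year 7: DB = ⌊$47,753 × 125%/9⌋ = $6,632; SL = ⌊$33,153/3⌋ = $11,051 → take SL $11,051. Book value $36,702.
Accumulated through year 7 = $127,041 − $36,702 = $90,339.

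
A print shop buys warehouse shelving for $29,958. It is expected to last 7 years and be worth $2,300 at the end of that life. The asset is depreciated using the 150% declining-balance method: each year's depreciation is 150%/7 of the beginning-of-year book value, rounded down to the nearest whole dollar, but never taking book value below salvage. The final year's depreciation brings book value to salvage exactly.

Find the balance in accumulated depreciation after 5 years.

$20,986

Depreciable base = $29,958 − $2,300 = $27,658.
Year 1: ⌊$29,958 × 150%/7⌋ = $6,419. Book value $23,539.
Year 2: ⌊$23,539 × 150%/7⌋ = $5,044. Book value $18,495.
Year 3: ⌊$18,495 × 150%/7⌋ = $3,963. Book value $14,532.
Year 4: ⌊$14,532 × 150%/7⌋ = $3,114. Book value $11,418.
Year 5: ⌊$11,418 × 150%/7⌋ = $2,446. Book value $8,972.
Accumulated through year 5 = $29,958 − $8,972 = $20,986.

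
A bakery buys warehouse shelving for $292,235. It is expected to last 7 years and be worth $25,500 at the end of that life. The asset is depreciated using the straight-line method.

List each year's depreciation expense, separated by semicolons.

Depreciable base = $292,235 − $25,500 = $266,735.
Annual expense = $266,735 / 7 = $38,105.
End of year 1: book value $254,130.
End of year 2: book value $216,025.
End of year 3: book value $177,920.
End of year 4: book value $139,815.
End of year 5: book value $101,710.
End of year 6: book value $63,605.
End of year 7: book value $25,500.

$38,105; $38,105; $38,105; $38,105; $38,105; $38,105; $38,105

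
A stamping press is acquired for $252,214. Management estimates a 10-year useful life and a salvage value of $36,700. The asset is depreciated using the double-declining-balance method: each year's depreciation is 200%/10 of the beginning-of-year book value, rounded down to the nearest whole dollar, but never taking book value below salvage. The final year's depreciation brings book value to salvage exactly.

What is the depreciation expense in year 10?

$0

Depreciable base = $252,214 − $36,700 = $215,514.
Year 1: ⌊$252,214 × 200%/10⌋ = $50,442. Book value $201,772.
Year 2: ⌊$201,772 × 200%/10⌋ = $40,354. Book value $161,418.
Year 3: ⌊$161,418 × 200%/10⌋ = $32,283. Book value $129,135.
Year 4: ⌊$129,135 × 200%/10⌋ = $25,827. Book value $103,308.
Year 5: ⌊$103,308 × 200%/10⌋ = $20,661. Book value $82,647.
Year 6: ⌊$82,647 × 200%/10⌋ = $16,529. Book value $66,118.
Year 7: ⌊$66,118 × 200%/10⌋ = $13,223. Book value $52,895.
Year 8: ⌊$52,895 × 200%/10⌋ = $10,579. Book value $42,316.
Year 9: ⌊$42,316 × 200%/10⌋ = $8,463, capped at $5,616. Book value $36,700.
Year 10 (final): $36,700 − $36,700 = $0. Book value $36,700.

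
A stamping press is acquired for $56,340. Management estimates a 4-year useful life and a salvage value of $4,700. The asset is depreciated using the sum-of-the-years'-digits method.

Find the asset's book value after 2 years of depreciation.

Depreciable base = $56,340 − $4,700 = $51,640.
Sum of the years' digits = 4+3+2+1 = 10.
Year 1: $51,640 × 4/10 = $20,656. Book value $35,684.
Year 2: $51,640 × 3/10 = $15,492. Book value $20,192.

$20,192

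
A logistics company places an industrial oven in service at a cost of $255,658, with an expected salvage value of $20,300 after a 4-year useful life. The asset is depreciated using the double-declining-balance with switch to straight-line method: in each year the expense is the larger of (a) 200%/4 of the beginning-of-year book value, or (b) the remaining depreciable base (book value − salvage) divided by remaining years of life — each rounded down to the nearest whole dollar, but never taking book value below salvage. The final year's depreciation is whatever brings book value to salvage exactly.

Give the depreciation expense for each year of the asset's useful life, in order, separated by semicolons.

Depreciable base = $255,658 − $20,300 = $235,358.
Year 1: DB = ⌊$255,658 × 200%/4⌋ = $127,829; SL = ⌊$235,358/4⌋ = $58,839 → take DB $127,829. Book value $127,829.
Year 2: DB = ⌊$127,829 × 200%/4⌋ = $63,914; SL = ⌊$107,529/3⌋ = $35,843 → take DB $63,914. Book value $63,915.
Year 3: DB = ⌊$63,915 × 200%/4⌋ = $31,957; SL = ⌊$43,615/2⌋ = $21,807 → take DB $31,957. Book value $31,958.
Year 4 (final): $31,958 − $20,300 = $11,658. Book value $20,300.

$127,829; $63,914; $31,957; $11,658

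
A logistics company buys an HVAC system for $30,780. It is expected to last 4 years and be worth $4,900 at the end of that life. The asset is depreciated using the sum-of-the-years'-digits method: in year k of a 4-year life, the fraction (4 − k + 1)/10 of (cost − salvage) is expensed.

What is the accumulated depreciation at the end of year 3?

$23,292

Depreciable base = $30,780 − $4,900 = $25,880.
Sum of the years' digits = 4+3+2+1 = 10.
Year 1: $25,880 × 4/10 = $10,352. Book value $20,428.
Year 2: $25,880 × 3/10 = $7,764. Book value $12,664.
Year 3: $25,880 × 2/10 = $5,176. Book value $7,488.
Accumulated through year 3 = $30,780 − $7,488 = $23,292.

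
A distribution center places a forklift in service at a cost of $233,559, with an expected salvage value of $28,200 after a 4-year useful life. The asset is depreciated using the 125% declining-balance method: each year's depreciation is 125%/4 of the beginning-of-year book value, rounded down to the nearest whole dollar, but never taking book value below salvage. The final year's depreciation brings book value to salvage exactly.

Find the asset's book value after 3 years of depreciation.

$75,896

Depreciable base = $233,559 − $28,200 = $205,359.
Year 1: ⌊$233,559 × 125%/4⌋ = $72,987. Book value $160,572.
Year 2: ⌊$160,572 × 125%/4⌋ = $50,178. Book value $110,394.
Year 3: ⌊$110,394 × 125%/4⌋ = $34,498. Book value $75,896.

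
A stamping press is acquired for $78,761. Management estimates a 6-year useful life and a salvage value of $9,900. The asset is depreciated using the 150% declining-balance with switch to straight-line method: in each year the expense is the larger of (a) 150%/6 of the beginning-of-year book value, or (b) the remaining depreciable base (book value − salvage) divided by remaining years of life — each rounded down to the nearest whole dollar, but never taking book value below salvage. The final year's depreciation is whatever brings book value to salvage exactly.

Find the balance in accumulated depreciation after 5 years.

Depreciable base = $78,761 − $9,900 = $68,861.
Year 1: DB = ⌊$78,761 × 150%/6⌋ = $19,690; SL = ⌊$68,861/6⌋ = $11,476 → take DB $19,690. Book value $59,071.
Year 2: DB = ⌊$59,071 × 150%/6⌋ = $14,767; SL = ⌊$49,171/5⌋ = $9,834 → take DB $14,767. Book value $44,304.
Year 3: DB = ⌊$44,304 × 150%/6⌋ = $11,076; SL = ⌊$34,404/4⌋ = $8,601 → take DB $11,076. Book value $33,228.
Year 4: DB = ⌊$33,228 × 150%/6⌋ = $8,307; SL = ⌊$23,328/3⌋ = $7,776 → take DB $8,307. Book value $24,921.
Year 5: DB = ⌊$24,921 × 150%/6⌋ = $6,230; SL = ⌊$15,021/2⌋ = $7,510 → take SL $7,510. Book value $17,411.
Accumulated through year 5 = $78,761 − $17,411 = $61,350.

$61,350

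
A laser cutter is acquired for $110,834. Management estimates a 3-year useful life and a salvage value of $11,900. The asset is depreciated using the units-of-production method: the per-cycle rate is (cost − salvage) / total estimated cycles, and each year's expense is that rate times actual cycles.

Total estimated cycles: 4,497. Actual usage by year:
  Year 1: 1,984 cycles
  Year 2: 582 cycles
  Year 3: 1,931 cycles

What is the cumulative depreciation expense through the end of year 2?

$56,452

Depreciable base = $110,834 − $11,900 = $98,934.
Rate = $98,934 / 4,497 cycles = $22 per cycle.
Year 1: 1,984 × $22 = $43,648. Book value $67,186.
Year 2: 582 × $22 = $12,804. Book value $54,382.
Accumulated through year 2 = $110,834 − $54,382 = $56,452.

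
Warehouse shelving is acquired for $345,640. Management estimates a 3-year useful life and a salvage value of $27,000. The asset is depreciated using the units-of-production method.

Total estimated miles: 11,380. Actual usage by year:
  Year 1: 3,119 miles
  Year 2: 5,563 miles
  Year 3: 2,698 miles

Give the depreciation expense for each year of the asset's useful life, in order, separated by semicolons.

$87,332; $155,764; $75,544

Depreciable base = $345,640 − $27,000 = $318,640.
Rate = $318,640 / 11,380 miles = $28 per mile.
Year 1: 3,119 × $28 = $87,332. Book value $258,308.
Year 2: 5,563 × $28 = $155,764. Book value $102,544.
Year 3: 2,698 × $28 = $75,544. Book value $27,000.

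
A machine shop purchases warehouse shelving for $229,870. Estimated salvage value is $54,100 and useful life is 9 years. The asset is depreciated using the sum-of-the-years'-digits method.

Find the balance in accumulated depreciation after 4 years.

Depreciable base = $229,870 − $54,100 = $175,770.
Sum of the years' digits = 9+8+7+6+5+4+3+2+1 = 45.
Year 1: $175,770 × 9/45 = $35,154. Book value $194,716.
Year 2: $175,770 × 8/45 = $31,248. Book value $163,468.
Year 3: $175,770 × 7/45 = $27,342. Book value $136,126.
Year 4: $175,770 × 6/45 = $23,436. Book value $112,690.
Accumulated through year 4 = $229,870 − $112,690 = $117,180.

$117,180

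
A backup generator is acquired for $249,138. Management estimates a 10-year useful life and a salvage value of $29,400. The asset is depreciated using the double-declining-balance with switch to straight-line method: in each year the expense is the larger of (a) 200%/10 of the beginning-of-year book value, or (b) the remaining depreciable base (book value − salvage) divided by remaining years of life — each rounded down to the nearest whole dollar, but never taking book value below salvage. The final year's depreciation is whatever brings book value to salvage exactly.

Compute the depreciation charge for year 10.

$4,040

Depreciable base = $249,138 − $29,400 = $219,738.
Year 1: DB = ⌊$249,138 × 200%/10⌋ = $49,827; SL = ⌊$219,738/10⌋ = $21,973 → take DB $49,827. Book value $199,311.
Year 2: DB = ⌊$199,311 × 200%/10⌋ = $39,862; SL = ⌊$169,911/9⌋ = $18,879 → take DB $39,862. Book value $159,449.
Year 3: DB = ⌊$159,449 × 200%/10⌋ = $31,889; SL = ⌊$130,049/8⌋ = $16,256 → take DB $31,889. Book value $127,560.
Year 4: DB = ⌊$127,560 × 200%/10⌋ = $25,512; SL = ⌊$98,160/7⌋ = $14,022 → take DB $25,512. Book value $102,048.
Year 5: DB = ⌊$102,048 × 200%/10⌋ = $20,409; SL = ⌊$72,648/6⌋ = $12,108 → take DB $20,409. Book value $81,639.
Year 6: DB = ⌊$81,639 × 200%/10⌋ = $16,327; SL = ⌊$52,239/5⌋ = $10,447 → take DB $16,327. Book value $65,312.
Year 7: DB = ⌊$65,312 × 200%/10⌋ = $13,062; SL = ⌊$35,912/4⌋ = $8,978 → take DB $13,062. Book value $52,250.
Year 8: DB = ⌊$52,250 × 200%/10⌋ = $10,450; SL = ⌊$22,850/3⌋ = $7,616 → take DB $10,450. Book value $41,800.
Year 9: DB = ⌊$41,800 × 200%/10⌋ = $8,360; SL = ⌊$12,400/2⌋ = $6,200 → take DB $8,360. Book value $33,440.
Year 10 (final): $33,440 − $29,400 = $4,040. Book value $29,400.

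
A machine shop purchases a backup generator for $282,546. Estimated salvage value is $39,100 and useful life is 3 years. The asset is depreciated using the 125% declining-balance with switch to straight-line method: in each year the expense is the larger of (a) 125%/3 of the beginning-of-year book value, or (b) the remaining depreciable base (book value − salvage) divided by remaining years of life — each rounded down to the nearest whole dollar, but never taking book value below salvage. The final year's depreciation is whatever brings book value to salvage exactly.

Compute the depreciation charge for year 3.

$57,045

Depreciable base = $282,546 − $39,100 = $243,446.
Year 1: DB = ⌊$282,546 × 125%/3⌋ = $117,727; SL = ⌊$243,446/3⌋ = $81,148 → take DB $117,727. Book value $164,819.
Year 2: DB = ⌊$164,819 × 125%/3⌋ = $68,674; SL = ⌊$125,719/2⌋ = $62,859 → take DB $68,674. Book value $96,145.
Year 3 (final): $96,145 − $39,100 = $57,045. Book value $39,100.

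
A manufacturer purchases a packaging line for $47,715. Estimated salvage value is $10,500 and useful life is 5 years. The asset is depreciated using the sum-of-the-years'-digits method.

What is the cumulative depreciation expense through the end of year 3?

$29,772

Depreciable base = $47,715 − $10,500 = $37,215.
Sum of the years' digits = 5+4+3+2+1 = 15.
Year 1: $37,215 × 5/15 = $12,405. Book value $35,310.
Year 2: $37,215 × 4/15 = $9,924. Book value $25,386.
Year 3: $37,215 × 3/15 = $7,443. Book value $17,943.
Accumulated through year 3 = $47,715 − $17,943 = $29,772.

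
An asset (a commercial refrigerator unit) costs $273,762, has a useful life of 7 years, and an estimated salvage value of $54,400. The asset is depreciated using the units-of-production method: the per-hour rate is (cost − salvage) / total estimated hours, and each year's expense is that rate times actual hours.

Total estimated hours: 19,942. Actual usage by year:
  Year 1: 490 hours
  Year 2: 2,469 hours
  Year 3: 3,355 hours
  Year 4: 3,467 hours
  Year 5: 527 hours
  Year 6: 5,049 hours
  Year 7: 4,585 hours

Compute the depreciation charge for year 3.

Depreciable base = $273,762 − $54,400 = $219,362.
Rate = $219,362 / 19,942 hours = $11 per hour.
Year 1: 490 × $11 = $5,390. Book value $268,372.
Year 2: 2,469 × $11 = $27,159. Book value $241,213.
Year 3: 3,355 × $11 = $36,905. Book value $204,308.

$36,905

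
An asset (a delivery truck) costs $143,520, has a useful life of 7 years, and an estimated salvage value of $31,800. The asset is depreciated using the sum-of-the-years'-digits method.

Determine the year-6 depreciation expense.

$7,980

Depreciable base = $143,520 − $31,800 = $111,720.
Sum of the years' digits = 7+6+5+4+3+2+1 = 28.
Year 1: $111,720 × 7/28 = $27,930. Book value $115,590.
Year 2: $111,720 × 6/28 = $23,940. Book value $91,650.
Year 3: $111,720 × 5/28 = $19,950. Book value $71,700.
Year 4: $111,720 × 4/28 = $15,960. Book value $55,740.
Year 5: $111,720 × 3/28 = $11,970. Book value $43,770.
Year 6: $111,720 × 2/28 = $7,980. Book value $35,790.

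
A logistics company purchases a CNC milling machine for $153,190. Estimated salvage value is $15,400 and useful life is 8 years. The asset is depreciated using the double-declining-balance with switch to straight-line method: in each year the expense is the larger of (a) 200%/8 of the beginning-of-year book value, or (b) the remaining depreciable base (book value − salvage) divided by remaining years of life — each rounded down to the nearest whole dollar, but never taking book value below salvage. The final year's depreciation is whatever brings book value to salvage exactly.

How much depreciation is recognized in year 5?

$12,117

Depreciable base = $153,190 − $15,400 = $137,790.
Year 1: DB = ⌊$153,190 × 200%/8⌋ = $38,297; SL = ⌊$137,790/8⌋ = $17,223 → take DB $38,297. Book value $114,893.
Year 2: DB = ⌊$114,893 × 200%/8⌋ = $28,723; SL = ⌊$99,493/7⌋ = $14,213 → take DB $28,723. Book value $86,170.
Year 3: DB = ⌊$86,170 × 200%/8⌋ = $21,542; SL = ⌊$70,770/6⌋ = $11,795 → take DB $21,542. Book value $64,628.
Year 4: DB = ⌊$64,628 × 200%/8⌋ = $16,157; SL = ⌊$49,228/5⌋ = $9,845 → take DB $16,157. Book value $48,471.
Year 5: DB = ⌊$48,471 × 200%/8⌋ = $12,117; SL = ⌊$33,071/4⌋ = $8,267 → take DB $12,117. Book value $36,354.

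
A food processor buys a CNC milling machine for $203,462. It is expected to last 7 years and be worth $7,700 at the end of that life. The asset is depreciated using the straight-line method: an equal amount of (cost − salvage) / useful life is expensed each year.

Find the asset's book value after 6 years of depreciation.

Depreciable base = $203,462 − $7,700 = $195,762.
Annual expense = $195,762 / 7 = $27,966.
End of year 1: book value $175,496.
End of year 2: book value $147,530.
End of year 3: book value $119,564.
End of year 4: book value $91,598.
End of year 5: book value $63,632.
End of year 6: book value $35,666.

$35,666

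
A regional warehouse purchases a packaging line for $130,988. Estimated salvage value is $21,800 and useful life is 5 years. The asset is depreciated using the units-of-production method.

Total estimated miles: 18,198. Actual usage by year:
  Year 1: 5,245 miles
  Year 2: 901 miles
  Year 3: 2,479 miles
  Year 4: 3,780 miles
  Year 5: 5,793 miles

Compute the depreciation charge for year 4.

Depreciable base = $130,988 − $21,800 = $109,188.
Rate = $109,188 / 18,198 miles = $6 per mile.
Year 1: 5,245 × $6 = $31,470. Book value $99,518.
Year 2: 901 × $6 = $5,406. Book value $94,112.
Year 3: 2,479 × $6 = $14,874. Book value $79,238.
Year 4: 3,780 × $6 = $22,680. Book value $56,558.

$22,680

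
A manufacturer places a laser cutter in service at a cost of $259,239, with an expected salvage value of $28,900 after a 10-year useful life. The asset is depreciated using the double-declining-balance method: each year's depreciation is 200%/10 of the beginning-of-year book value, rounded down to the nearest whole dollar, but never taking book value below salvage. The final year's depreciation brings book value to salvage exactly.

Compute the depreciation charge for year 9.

Depreciable base = $259,239 − $28,900 = $230,339.
Year 1: ⌊$259,239 × 200%/10⌋ = $51,847. Book value $207,392.
Year 2: ⌊$207,392 × 200%/10⌋ = $41,478. Book value $165,914.
Year 3: ⌊$165,914 × 200%/10⌋ = $33,182. Book value $132,732.
Year 4: ⌊$132,732 × 200%/10⌋ = $26,546. Book value $106,186.
Year 5: ⌊$106,186 × 200%/10⌋ = $21,237. Book value $84,949.
Year 6: ⌊$84,949 × 200%/10⌋ = $16,989. Book value $67,960.
Year 7: ⌊$67,960 × 200%/10⌋ = $13,592. Book value $54,368.
Year 8: ⌊$54,368 × 200%/10⌋ = $10,873. Book value $43,495.
Year 9: ⌊$43,495 × 200%/10⌋ = $8,699. Book value $34,796.

$8,699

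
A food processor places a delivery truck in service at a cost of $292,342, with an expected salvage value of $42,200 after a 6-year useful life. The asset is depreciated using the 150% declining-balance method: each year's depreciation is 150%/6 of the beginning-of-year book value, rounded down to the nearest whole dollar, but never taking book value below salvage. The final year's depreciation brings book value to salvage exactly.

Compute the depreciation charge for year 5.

$23,125

Depreciable base = $292,342 − $42,200 = $250,142.
Year 1: ⌊$292,342 × 150%/6⌋ = $73,085. Book value $219,257.
Year 2: ⌊$219,257 × 150%/6⌋ = $54,814. Book value $164,443.
Year 3: ⌊$164,443 × 150%/6⌋ = $41,110. Book value $123,333.
Year 4: ⌊$123,333 × 150%/6⌋ = $30,833. Book value $92,500.
Year 5: ⌊$92,500 × 150%/6⌋ = $23,125. Book value $69,375.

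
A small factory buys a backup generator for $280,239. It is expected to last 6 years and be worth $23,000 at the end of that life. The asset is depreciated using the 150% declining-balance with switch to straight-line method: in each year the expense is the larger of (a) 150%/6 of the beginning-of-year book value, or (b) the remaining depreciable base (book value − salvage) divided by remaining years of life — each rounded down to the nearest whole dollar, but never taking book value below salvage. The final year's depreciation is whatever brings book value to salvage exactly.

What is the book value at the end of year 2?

Depreciable base = $280,239 − $23,000 = $257,239.
Year 1: DB = ⌊$280,239 × 150%/6⌋ = $70,059; SL = ⌊$257,239/6⌋ = $42,873 → take DB $70,059. Book value $210,180.
Year 2: DB = ⌊$210,180 × 150%/6⌋ = $52,545; SL = ⌊$187,180/5⌋ = $37,436 → take DB $52,545. Book value $157,635.

$157,635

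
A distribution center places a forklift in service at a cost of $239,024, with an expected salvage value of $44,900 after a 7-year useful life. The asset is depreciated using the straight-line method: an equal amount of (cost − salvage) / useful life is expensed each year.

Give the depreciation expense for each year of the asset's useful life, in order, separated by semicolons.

Depreciable base = $239,024 − $44,900 = $194,124.
Annual expense = $194,124 / 7 = $27,732.
End of year 1: book value $211,292.
End of year 2: book value $183,560.
End of year 3: book value $155,828.
End of year 4: book value $128,096.
End of year 5: book value $100,364.
End of year 6: book value $72,632.
End of year 7: book value $44,900.

$27,732; $27,732; $27,732; $27,732; $27,732; $27,732; $27,732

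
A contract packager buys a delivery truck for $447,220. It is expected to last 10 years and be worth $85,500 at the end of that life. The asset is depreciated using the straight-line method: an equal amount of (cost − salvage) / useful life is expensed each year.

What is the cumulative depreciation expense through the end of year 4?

Depreciable base = $447,220 − $85,500 = $361,720.
Annual expense = $361,720 / 10 = $36,172.
End of year 1: book value $411,048.
End of year 2: book value $374,876.
End of year 3: book value $338,704.
End of year 4: book value $302,532.
Accumulated through year 4 = $447,220 − $302,532 = $144,688.

$144,688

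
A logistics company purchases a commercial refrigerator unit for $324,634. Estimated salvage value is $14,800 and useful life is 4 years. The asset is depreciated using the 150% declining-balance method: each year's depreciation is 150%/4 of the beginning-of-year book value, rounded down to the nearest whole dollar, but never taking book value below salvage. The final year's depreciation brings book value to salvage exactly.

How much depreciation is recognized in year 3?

Depreciable base = $324,634 − $14,800 = $309,834.
Year 1: ⌊$324,634 × 150%/4⌋ = $121,737. Book value $202,897.
Year 2: ⌊$202,897 × 150%/4⌋ = $76,086. Book value $126,811.
Year 3: ⌊$126,811 × 150%/4⌋ = $47,554. Book value $79,257.

$47,554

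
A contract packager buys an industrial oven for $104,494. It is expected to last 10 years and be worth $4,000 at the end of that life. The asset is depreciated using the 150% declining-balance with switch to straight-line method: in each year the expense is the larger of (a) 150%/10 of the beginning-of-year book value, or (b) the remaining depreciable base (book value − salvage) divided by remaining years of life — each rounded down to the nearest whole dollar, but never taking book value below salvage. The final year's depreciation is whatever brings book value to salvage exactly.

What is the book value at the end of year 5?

$46,124

Depreciable base = $104,494 − $4,000 = $100,494.
Year 1: DB = ⌊$104,494 × 150%/10⌋ = $15,674; SL = ⌊$100,494/10⌋ = $10,049 → take DB $15,674. Book value $88,820.
Year 2: DB = ⌊$88,820 × 150%/10⌋ = $13,323; SL = ⌊$84,820/9⌋ = $9,424 → take DB $13,323. Book value $75,497.
Year 3: DB = ⌊$75,497 × 150%/10⌋ = $11,324; SL = ⌊$71,497/8⌋ = $8,937 → take DB $11,324. Book value $64,173.
Year 4: DB = ⌊$64,173 × 150%/10⌋ = $9,625; SL = ⌊$60,173/7⌋ = $8,596 → take DB $9,625. Book value $54,548.
Year 5: DB = ⌊$54,548 × 150%/10⌋ = $8,182; SL = ⌊$50,548/6⌋ = $8,424 → take SL $8,424. Book value $46,124.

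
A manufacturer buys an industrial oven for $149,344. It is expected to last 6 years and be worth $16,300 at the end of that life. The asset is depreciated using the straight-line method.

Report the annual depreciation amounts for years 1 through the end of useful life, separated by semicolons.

Depreciable base = $149,344 − $16,300 = $133,044.
Annual expense = $133,044 / 6 = $22,174.
End of year 1: book value $127,170.
End of year 2: book value $104,996.
End of year 3: book value $82,822.
End of year 4: book value $60,648.
End of year 5: book value $38,474.
End of year 6: book value $16,300.

$22,174; $22,174; $22,174; $22,174; $22,174; $22,174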